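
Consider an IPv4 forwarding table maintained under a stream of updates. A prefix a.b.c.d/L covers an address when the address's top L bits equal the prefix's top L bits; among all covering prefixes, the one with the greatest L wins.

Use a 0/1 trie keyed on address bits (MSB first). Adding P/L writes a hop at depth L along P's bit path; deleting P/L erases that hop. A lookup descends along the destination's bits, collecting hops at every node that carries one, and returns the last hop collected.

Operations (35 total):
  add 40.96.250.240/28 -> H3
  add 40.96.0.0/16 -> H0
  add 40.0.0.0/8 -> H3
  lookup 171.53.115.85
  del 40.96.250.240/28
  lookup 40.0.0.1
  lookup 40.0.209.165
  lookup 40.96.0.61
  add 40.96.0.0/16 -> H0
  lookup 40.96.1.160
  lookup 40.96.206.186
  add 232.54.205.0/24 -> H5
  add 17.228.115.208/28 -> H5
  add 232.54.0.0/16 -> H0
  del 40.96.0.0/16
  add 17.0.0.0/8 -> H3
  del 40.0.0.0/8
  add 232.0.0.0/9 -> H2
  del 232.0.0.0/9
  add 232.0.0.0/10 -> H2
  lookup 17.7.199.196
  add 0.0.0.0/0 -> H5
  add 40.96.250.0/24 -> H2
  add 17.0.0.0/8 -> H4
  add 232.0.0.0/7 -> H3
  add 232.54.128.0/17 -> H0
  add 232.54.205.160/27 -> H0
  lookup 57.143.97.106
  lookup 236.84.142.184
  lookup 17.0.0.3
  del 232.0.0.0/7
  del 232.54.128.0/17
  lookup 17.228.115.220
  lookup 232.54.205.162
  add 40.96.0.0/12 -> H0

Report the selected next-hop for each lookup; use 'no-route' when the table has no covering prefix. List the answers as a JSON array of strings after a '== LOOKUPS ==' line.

Apply in order:
  + 40.96.250.240/28 (H3) depth=28
  + 40.96.0.0/16 (H0) depth=16
  + 40.0.0.0/8 (H3) depth=8
  Q 171.53.115.85: descend ε ; hops seen [∅] ; pick no-route
  del 40.96.250.240/28 (clear depth 28)
  Q 40.0.0.1: descend 001010000 ; hops seen [H3] ; pick H3
  Q 40.0.209.165: descend 001010000 ; hops seen [H3] ; pick H3
  Q 40.96.0.61: descend 0010100001100000 ; hops seen [H3,H0] ; pick H0
  + 40.96.0.0/16 (H0) depth=16
  Q 40.96.1.160: descend 0010100001100000 ; hops seen [H3,H0] ; pick H0
  Q 40.96.206.186: descend 001010000110000011 ; hops seen [H3,H0] ; pick H0
  + 232.54.205.0/24 (H5) depth=24
  + 17.228.115.208/28 (H5) depth=28
  + 232.54.0.0/16 (H0) depth=16
  del 40.96.0.0/16 (clear depth 16)
  + 17.0.0.0/8 (H3) depth=8
  del 40.0.0.0/8 (clear depth 8)
  + 232.0.0.0/9 (H2) depth=9
  del 232.0.0.0/9 (clear depth 9)
  + 232.0.0.0/10 (H2) depth=10
  Q 17.7.199.196: descend 00010001 ; hops seen [H3] ; pick H3
  + 0.0.0.0/0 (H5) depth=0
  + 40.96.250.0/24 (H2) depth=24
  + 17.0.0.0/8 (H4) depth=8
  + 232.0.0.0/7 (H3) depth=7
  + 232.54.128.0/17 (H0) depth=17
  + 232.54.205.160/27 (H0) depth=27
  Q 57.143.97.106: descend 001 ; hops seen [H5] ; pick H5
  Q 236.84.142.184: descend 11101 ; hops seen [H5] ; pick H5
  Q 17.0.0.3: descend 00010001 ; hops seen [H5,H4] ; pick H4
  del 232.0.0.0/7 (clear depth 7)
  del 232.54.128.0/17 (clear depth 17)
  Q 17.228.115.220: descend 0001000111100100011100111101 ; hops seen [H5,H4,H5] ; pick H5
  Q 232.54.205.162: descend 111010000011011011001101101 ; hops seen [H5,H2,H0,H5,H0] ; pick H0
  + 40.96.0.0/12 (H0) depth=12

== LOOKUPS ==
["no-route","H3","H3","H0","H0","H0","H3","H5","H5","H4","H5","H0"]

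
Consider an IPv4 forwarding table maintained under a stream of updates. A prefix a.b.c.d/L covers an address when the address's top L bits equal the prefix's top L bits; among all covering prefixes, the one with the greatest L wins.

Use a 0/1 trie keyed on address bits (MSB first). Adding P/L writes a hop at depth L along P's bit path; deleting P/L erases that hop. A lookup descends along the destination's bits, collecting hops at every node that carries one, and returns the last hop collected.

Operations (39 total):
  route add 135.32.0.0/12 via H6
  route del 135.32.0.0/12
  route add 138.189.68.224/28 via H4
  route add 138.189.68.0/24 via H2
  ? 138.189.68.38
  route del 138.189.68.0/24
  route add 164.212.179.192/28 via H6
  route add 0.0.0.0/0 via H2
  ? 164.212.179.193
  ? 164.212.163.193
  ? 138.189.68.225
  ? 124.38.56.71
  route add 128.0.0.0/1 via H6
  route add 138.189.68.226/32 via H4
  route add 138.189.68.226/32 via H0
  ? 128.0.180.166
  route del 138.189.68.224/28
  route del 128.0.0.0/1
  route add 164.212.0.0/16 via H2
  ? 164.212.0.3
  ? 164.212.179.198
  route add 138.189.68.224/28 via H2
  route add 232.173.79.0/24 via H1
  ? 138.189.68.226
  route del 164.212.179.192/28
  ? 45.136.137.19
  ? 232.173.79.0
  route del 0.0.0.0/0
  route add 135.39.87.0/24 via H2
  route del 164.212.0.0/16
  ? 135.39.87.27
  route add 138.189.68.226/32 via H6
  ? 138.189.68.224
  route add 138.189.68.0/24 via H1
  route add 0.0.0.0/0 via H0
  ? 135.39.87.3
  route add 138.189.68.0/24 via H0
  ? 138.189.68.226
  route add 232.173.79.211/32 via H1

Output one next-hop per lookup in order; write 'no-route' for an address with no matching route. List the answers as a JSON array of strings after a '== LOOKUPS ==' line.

Apply in order:
  + 135.32.0.0/12 (H6) depth=12
  - 135.32.0.0/12 clear@12
  + 138.189.68.224/28 (H4) depth=28
  + 138.189.68.0/24 (H2) depth=24
  lookup 138.189.68.38: bits 100010101011110101000100 walk d0:-→d1:-→d2:-→d3:-→d4:-→d5:-→d6:-→d7:-→d8:-→d9:-→d10:-→d11:-→d12:-→d13:-→d14:-→d15:-→d16:-→d17:-→d18:-→d19:-→d20:-→d21:-→d22:-→d23:-→d24:H2 -> H2
  - 138.189.68.0/24 clear@24
  + 164.212.179.192/28 (H6) depth=28
  + 0.0.0.0/0 (H2) depth=0
  lookup 164.212.179.193: bits 1010010011010100101100111100 walk d0:H2→d1:-→d2:-→d3:-→d4:-→d5:-→d6:-→d7:-→d8:-→d9:-→d10:-→d11:-→d12:-→d13:-→d14:-→d15:-→d16:-→d17:-→d18:-→d19:-→d20:-→d21:-→d22:-→d23:-→d24:-→d25:-→d26:-→d27:-→d28:H6 -> H6
  lookup 164.212.163.193: bits 1010010011010100101 walk d0:H2→d1:-→d2:-→d3:-→d4:-→d5:-→d6:-→d7:-→d8:-→d9:-→d10:-→d11:-→d12:-→d13:-→d14:-→d15:-→d16:-→d17:-→d18:-→d19:- -> H2
  lookup 138.189.68.225: bits 1000101010111101010001001110 walk d0:H2→d1:-→d2:-→d3:-→d4:-→d5:-→d6:-→d7:-→d8:-→d9:-→d10:-→d11:-→d12:-→d13:-→d14:-→d15:-→d16:-→d17:-→d18:-→d19:-→d20:-→d21:-→d22:-→d23:-→d24:-→d25:-→d26:-→d27:-→d28:H4 -> H4
  lookup 124.38.56.71: bits ε walk d0:H2 -> H2
  + 128.0.0.0/1 (H6) depth=1
  + 138.189.68.226/32 (H4) depth=32
  + 138.189.68.226/32 (H0) depth=32
  lookup 128.0.180.166: bits 10000 walk d0:H2→d1:H6→d2:-→d3:-→d4:-→d5:- -> H6
  - 138.189.68.224/28 clear@28
  - 128.0.0.0/1 clear@1
  + 164.212.0.0/16 (H2) depth=16
  lookup 164.212.0.3: bits 1010010011010100 walk d0:H2→d1:-→d2:-→d3:-→d4:-→d5:-→d6:-→d7:-→d8:-→d9:-→d10:-→d11:-→d12:-→d13:-→d14:-→d15:-→d16:H2 -> H2
  lookup 164.212.179.198: bits 1010010011010100101100111100 walk d0:H2→d1:-→d2:-→d3:-→d4:-→d5:-→d6:-→d7:-→d8:-→d9:-→d10:-→d11:-→d12:-→d13:-→d14:-→d15:-→d16:H2→d17:-→d18:-→d19:-→d20:-→d21:-→d22:-→d23:-→d24:-→d25:-→d26:-→d27:-→d28:H6 -> H6
  + 138.189.68.224/28 (H2) depth=28
  + 232.173.79.0/24 (H1) depth=24
  lookup 138.189.68.226: bits 10001010101111010100010011100010 walk d0:H2→d1:-→d2:-→d3:-→d4:-→d5:-→d6:-→d7:-→d8:-→d9:-→d10:-→d11:-→d12:-→d13:-→d14:-→d15:-→d16:-→d17:-→d18:-→d19:-→d20:-→d21:-→d22:-→d23:-→d24:-→d25:-→d26:-→d27:-→d28:H2→d29:-→d30:-→d31:-→d32:H0 -> H0
  - 164.212.179.192/28 clear@28
  lookup 45.136.137.19: bits ε walk d0:H2 -> H2
  lookup 232.173.79.0: bits 111010001010110101001111 walk d0:H2→d1:-→d2:-→d3:-→d4:-→d5:-→d6:-→d7:-→d8:-→d9:-→d10:-→d11:-→d12:-→d13:-→d14:-→d15:-→d16:-→d17:-→d18:-→d19:-→d20:-→d21:-→d22:-→d23:-→d24:H1 -> H1
  - 0.0.0.0/0 clear@0
  + 135.39.87.0/24 (H2) depth=24
  - 164.212.0.0/16 clear@16
  lookup 135.39.87.27: bits 100001110010011101010111 walk d0:-→d1:-→d2:-→d3:-→d4:-→d5:-→d6:-→d7:-→d8:-→d9:-→d10:-→d11:-→d12:-→d13:-→d14:-→d15:-→d16:-→d17:-→d18:-→d19:-→d20:-→d21:-→d22:-→d23:-→d24:H2 -> H2
  + 138.189.68.226/32 (H6) depth=32
  lookup 138.189.68.224: bits 100010101011110101000100111000 walk d0:-→d1:-→d2:-→d3:-→d4:-→d5:-→d6:-→d7:-→d8:-→d9:-→d10:-→d11:-→d12:-→d13:-→d14:-→d15:-→d16:-→d17:-→d18:-→d19:-→d20:-→d21:-→d22:-→d23:-→d24:-→d25:-→d26:-→d27:-→d28:H2→d29:-→d30:- -> H2
  + 138.189.68.0/24 (H1) depth=24
  + 0.0.0.0/0 (H0) depth=0
  lookup 135.39.87.3: bits 100001110010011101010111 walk d0:H0→d1:-→d2:-→d3:-→d4:-→d5:-→d6:-→d7:-→d8:-→d9:-→d10:-→d11:-→d12:-→d13:-→d14:-→d15:-→d16:-→d17:-→d18:-→d19:-→d20:-→d21:-→d22:-→d23:-→d24:H2 -> H2
  + 138.189.68.0/24 (H0) depth=24
  lookup 138.189.68.226: bits 10001010101111010100010011100010 walk d0:H0→d1:-→d2:-→d3:-→d4:-→d5:-→d6:-→d7:-→d8:-→d9:-→d10:-→d11:-→d12:-→d13:-→d14:-→d15:-→d16:-→d17:-→d18:-→d19:-→d20:-→d21:-→d22:-→d23:-→d24:H0→d25:-→d26:-→d27:-→d28:H2→d29:-→d30:-→d31:-→d32:H6 -> H6
  + 232.173.79.211/32 (H1) depth=32

== LOOKUPS ==
["H2","H6","H2","H4","H2","H6","H2","H6","H0","H2","H1","H2","H2","H2","H6"]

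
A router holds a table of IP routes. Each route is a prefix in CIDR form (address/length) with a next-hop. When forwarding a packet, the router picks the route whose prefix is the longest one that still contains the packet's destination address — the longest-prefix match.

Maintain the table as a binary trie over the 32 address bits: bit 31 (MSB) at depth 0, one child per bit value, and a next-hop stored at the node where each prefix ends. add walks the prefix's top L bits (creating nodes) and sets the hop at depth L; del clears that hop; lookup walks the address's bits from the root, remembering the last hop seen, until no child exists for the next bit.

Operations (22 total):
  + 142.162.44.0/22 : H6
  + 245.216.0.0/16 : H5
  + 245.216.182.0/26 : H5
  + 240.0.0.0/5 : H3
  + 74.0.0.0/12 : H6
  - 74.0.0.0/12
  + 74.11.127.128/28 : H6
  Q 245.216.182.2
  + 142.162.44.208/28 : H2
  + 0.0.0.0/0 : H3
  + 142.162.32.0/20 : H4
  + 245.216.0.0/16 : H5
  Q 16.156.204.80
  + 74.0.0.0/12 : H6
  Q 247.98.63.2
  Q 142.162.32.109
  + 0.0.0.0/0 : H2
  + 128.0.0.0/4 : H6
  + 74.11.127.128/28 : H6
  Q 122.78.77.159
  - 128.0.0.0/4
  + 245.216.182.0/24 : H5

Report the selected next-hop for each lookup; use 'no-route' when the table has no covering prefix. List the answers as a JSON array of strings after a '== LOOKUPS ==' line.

Process each operation:
  add 142.162.44.0/22 -> H6 at depth 22
  add 245.216.0.0/16 -> H5 at depth 16
  add 245.216.182.0/26 -> H5 at depth 26
  add 240.0.0.0/5 -> H3 at depth 5
  add 74.0.0.0/12 -> H6 at depth 12
  del 74.0.0.0/12 (clear depth 12)
  add 74.11.127.128/28 -> H6 at depth 28
  Q 245.216.182.2: descend 11110101110110001011011000 ; hops seen [H3,H5,H5] ; pick H5
  add 142.162.44.208/28 -> H2 at depth 28
  add 0.0.0.0/0 -> H3 at depth 0
  add 142.162.32.0/20 -> H4 at depth 20
  add 245.216.0.0/16 -> H5 at depth 16
  Q 16.156.204.80: descend 0 ; hops seen [H3] ; pick H3
  add 74.0.0.0/12 -> H6 at depth 12
  Q 247.98.63.2: descend 111101 ; hops seen [H3,H3] ; pick H3
  Q 142.162.32.109: descend 10001110101000100010 ; hops seen [H3,H4] ; pick H4
  add 0.0.0.0/0 -> H2 at depth 0
  add 128.0.0.0/4 -> H6 at depth 4
  add 74.11.127.128/28 -> H6 at depth 28
  Q 122.78.77.159: descend 01 ; hops seen [H2] ; pick H2
  del 128.0.0.0/4 (clear depth 4)
  add 245.216.182.0/24 -> H5 at depth 24

== LOOKUPS ==
["H5","H3","H3","H4","H2"]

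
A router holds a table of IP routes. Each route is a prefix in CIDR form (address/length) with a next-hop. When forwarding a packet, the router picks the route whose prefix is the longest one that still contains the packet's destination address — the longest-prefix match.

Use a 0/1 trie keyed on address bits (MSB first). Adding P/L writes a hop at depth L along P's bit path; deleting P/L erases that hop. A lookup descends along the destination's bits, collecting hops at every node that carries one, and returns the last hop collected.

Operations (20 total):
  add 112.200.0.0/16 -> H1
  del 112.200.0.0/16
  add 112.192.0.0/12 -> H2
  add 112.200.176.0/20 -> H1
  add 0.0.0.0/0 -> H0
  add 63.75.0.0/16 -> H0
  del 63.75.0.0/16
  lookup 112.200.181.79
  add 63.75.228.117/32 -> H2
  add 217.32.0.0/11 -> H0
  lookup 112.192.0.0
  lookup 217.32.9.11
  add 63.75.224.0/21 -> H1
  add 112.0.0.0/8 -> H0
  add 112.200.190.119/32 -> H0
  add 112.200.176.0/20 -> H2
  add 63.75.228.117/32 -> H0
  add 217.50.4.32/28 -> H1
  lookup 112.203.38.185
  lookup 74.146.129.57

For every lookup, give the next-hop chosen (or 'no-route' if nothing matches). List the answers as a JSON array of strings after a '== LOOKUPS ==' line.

Process each operation:
  + 112.200.0.0/16 (H1) depth=16
  - 112.200.0.0/16 clear@16
  + 112.192.0.0/12 (H2) depth=12
  + 112.200.176.0/20 (H1) depth=20
  + 0.0.0.0/0 (H0) depth=0
  + 63.75.0.0/16 (H0) depth=16
  - 63.75.0.0/16 clear@16
  ? 112.200.181.79  path d0:H0→d1:-→d2:-→d3:-→d4:-→d5:-→d6:-→d7:-→d8:-→d9:-→d10:-→d11:-→d12:H2→d13:-→d14:-→d15:-→d16:-→d17:-→d18:-→d19:-→d20:H1  best=H1
  + 63.75.228.117/32 (H2) depth=32
  + 217.32.0.0/11 (H0) depth=11
  ? 112.192.0.0  path d0:H0→d1:-→d2:-→d3:-→d4:-→d5:-→d6:-→d7:-→d8:-→d9:-→d10:-→d11:-→d12:H2  best=H2
  ? 217.32.9.11  path d0:H0→d1:-→d2:-→d3:-→d4:-→d5:-→d6:-→d7:-→d8:-→d9:-→d10:-→d11:H0  best=H0
  + 63.75.224.0/21 (H1) depth=21
  + 112.0.0.0/8 (H0) depth=8
  + 112.200.190.119/32 (H0) depth=32
  + 112.200.176.0/20 (H2) depth=20
  + 63.75.228.117/32 (H0) depth=32
  + 217.50.4.32/28 (H1) depth=28
  ? 112.203.38.185  path d0:H0→d1:-→d2:-→d3:-→d4:-→d5:-→d6:-→d7:-→d8:H0→d9:-→d10:-→d11:-→d12:H2→d13:-→d14:-  best=H2
  ? 74.146.129.57  path d0:H0→d1:-→d2:-  best=H0

== LOOKUPS ==
["H1","H2","H0","H2","H0"]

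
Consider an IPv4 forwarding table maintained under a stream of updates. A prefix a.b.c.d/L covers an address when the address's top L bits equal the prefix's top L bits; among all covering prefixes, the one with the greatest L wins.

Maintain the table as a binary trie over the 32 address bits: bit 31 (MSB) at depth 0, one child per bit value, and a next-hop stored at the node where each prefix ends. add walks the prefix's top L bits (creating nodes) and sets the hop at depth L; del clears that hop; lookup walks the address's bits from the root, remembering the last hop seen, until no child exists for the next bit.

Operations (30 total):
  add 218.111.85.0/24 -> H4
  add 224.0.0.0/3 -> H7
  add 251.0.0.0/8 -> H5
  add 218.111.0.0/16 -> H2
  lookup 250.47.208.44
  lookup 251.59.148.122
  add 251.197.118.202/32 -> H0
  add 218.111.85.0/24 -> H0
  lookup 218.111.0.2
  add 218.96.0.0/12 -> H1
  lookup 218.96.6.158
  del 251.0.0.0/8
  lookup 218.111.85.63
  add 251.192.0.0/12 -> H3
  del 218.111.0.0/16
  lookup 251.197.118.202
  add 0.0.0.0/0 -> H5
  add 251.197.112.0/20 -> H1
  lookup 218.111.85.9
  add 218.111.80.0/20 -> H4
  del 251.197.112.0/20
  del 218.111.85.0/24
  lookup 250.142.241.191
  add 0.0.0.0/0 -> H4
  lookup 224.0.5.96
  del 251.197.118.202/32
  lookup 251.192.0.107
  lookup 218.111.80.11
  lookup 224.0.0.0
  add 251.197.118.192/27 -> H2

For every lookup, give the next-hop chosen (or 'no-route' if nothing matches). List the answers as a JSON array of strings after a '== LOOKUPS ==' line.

Process each operation:
  + 218.111.85.0/24 (H4) depth=24
  + 224.0.0.0/3 (H7) depth=3
  + 251.0.0.0/8 (H5) depth=8
  + 218.111.0.0/16 (H2) depth=16
  ? 250.47.208.44  path d0:-→d1:-→d2:-→d3:H7→d4:-→d5:-→d6:-→d7:-  best=H7
  ? 251.59.148.122  path d0:-→d1:-→d2:-→d3:H7→d4:-→d5:-→d6:-→d7:-→d8:H5  best=H5
  + 251.197.118.202/32 (H0) depth=32
  + 218.111.85.0/24 (H0) depth=24
  ? 218.111.0.2  path d0:-→d1:-→d2:-→d3:-→d4:-→d5:-→d6:-→d7:-→d8:-→d9:-→d10:-→d11:-→d12:-→d13:-→d14:-→d15:-→d16:H2→d17:-  best=H2
  + 218.96.0.0/12 (H1) depth=12
  ? 218.96.6.158  path d0:-→d1:-→d2:-→d3:-→d4:-→d5:-→d6:-→d7:-→d8:-→d9:-→d10:-→d11:-→d12:H1  best=H1
  del 251.0.0.0/8 (clear depth 8)
  ? 218.111.85.63  path d0:-→d1:-→d2:-→d3:-→d4:-→d5:-→d6:-→d7:-→d8:-→d9:-→d10:-→d11:-→d12:H1→d13:-→d14:-→d15:-→d16:H2→d17:-→d18:-→d19:-→d20:-→d21:-→d22:-→d23:-→d24:H0  best=H0
  + 251.192.0.0/12 (H3) depth=12
  del 218.111.0.0/16 (clear depth 16)
  ? 251.197.118.202  path d0:-→d1:-→d2:-→d3:H7→d4:-→d5:-→d6:-→d7:-→d8:-→d9:-→d10:-→d11:-→d12:H3→d13:-→d14:-→d15:-→d16:-→d17:-→d18:-→d19:-→d20:-→d21:-→d22:-→d23:-→d24:-→d25:-→d26:-→d27:-→d28:-→d29:-→d30:-→d31:-→d32:H0  best=H0
  + 0.0.0.0/0 (H5) depth=0
  + 251.197.112.0/20 (H1) depth=20
  ? 218.111.85.9  path d0:H5→d1:-→d2:-→d3:-→d4:-→d5:-→d6:-→d7:-→d8:-→d9:-→d10:-→d11:-→d12:H1→d13:-→d14:-→d15:-→d16:-→d17:-→d18:-→d19:-→d20:-→d21:-→d22:-→d23:-→d24:H0  best=H0
  + 218.111.80.0/20 (H4) depth=20
  del 251.197.112.0/20 (clear depth 20)
  del 218.111.85.0/24 (clear depth 24)
  ? 250.142.241.191  path d0:H5→d1:-→d2:-→d3:H7→d4:-→d5:-→d6:-→d7:-  best=H7
  + 0.0.0.0/0 (H4) depth=0
  ? 224.0.5.96  path d0:H4→d1:-→d2:-→d3:H7  best=H7
  del 251.197.118.202/32 (clear depth 32)
  ? 251.192.0.107  path d0:H4→d1:-→d2:-→d3:H7→d4:-→d5:-→d6:-→d7:-→d8:-→d9:-→d10:-→d11:-→d12:H3→d13:-  best=H3
  ? 218.111.80.11  path d0:H4→d1:-→d2:-→d3:-→d4:-→d5:-→d6:-→d7:-→d8:-→d9:-→d10:-→d11:-→d12:H1→d13:-→d14:-→d15:-→d16:-→d17:-→d18:-→d19:-→d20:H4→d21:-  best=H4
  ? 224.0.0.0  path d0:H4→d1:-→d2:-→d3:H7  best=H7
  + 251.197.118.192/27 (H2) depth=27

== LOOKUPS ==
["H7","H5","H2","H1","H0","H0","H0","H7","H7","H3","H4","H7"]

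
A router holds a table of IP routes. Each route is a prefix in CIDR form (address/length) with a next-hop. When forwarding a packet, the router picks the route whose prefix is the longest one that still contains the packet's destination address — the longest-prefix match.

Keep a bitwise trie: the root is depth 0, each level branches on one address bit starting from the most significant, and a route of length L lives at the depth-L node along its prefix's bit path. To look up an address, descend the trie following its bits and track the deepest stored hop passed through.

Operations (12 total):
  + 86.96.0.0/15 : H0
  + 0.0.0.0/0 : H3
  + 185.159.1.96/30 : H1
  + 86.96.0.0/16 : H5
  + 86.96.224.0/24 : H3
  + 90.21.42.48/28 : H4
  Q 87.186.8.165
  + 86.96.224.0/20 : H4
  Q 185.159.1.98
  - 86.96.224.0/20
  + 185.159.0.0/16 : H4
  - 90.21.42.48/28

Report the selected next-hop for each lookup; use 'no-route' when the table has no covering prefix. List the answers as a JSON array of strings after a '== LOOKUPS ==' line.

Trace:
  + 86.96.0.0/15 (H0) depth=15
  + 0.0.0.0/0 (H3) depth=0
  + 185.159.1.96/30 (H1) depth=30
  + 86.96.0.0/16 (H5) depth=16
  + 86.96.224.0/24 (H3) depth=24
  + 90.21.42.48/28 (H4) depth=28
  Q 87.186.8.165: descend 0101011 ; hops seen [H3] ; pick H3
  + 86.96.224.0/20 (H4) depth=20
  Q 185.159.1.98: descend 101110011001111100000001011000 ; hops seen [H3,H1] ; pick H1
  del 86.96.224.0/20 (clear depth 20)
  + 185.159.0.0/16 (H4) depth=16
  del 90.21.42.48/28 (clear depth 28)

== LOOKUPS ==
["H3","H1"]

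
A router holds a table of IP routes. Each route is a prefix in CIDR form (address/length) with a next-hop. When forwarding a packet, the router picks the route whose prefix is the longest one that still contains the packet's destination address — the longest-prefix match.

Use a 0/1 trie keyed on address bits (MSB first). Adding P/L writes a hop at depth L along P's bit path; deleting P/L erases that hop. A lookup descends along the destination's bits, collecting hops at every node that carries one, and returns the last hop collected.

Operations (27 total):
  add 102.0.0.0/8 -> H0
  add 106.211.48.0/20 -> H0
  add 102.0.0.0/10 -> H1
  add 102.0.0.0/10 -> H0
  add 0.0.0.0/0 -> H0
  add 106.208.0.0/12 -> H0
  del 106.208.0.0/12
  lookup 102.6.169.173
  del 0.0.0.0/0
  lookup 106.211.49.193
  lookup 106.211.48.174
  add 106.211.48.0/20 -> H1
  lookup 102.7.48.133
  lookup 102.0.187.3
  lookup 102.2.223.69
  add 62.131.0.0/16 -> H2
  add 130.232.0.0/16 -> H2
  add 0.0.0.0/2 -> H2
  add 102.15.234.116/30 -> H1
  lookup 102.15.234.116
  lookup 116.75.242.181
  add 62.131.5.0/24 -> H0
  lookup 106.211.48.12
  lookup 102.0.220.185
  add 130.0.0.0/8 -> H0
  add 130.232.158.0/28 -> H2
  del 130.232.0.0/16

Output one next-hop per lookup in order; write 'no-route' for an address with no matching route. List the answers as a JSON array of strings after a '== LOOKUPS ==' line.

Trace:
  add 102.0.0.0/8 -> H0 at depth 8
  add 106.211.48.0/20 -> H0 at depth 20
  add 102.0.0.0/10 -> H1 at depth 10
  add 102.0.0.0/10 -> H0 at depth 10
  add 0.0.0.0/0 -> H0 at depth 0
  add 106.208.0.0/12 -> H0 at depth 12
  - 106.208.0.0/12 clear@12
  ? 102.6.169.173  path d0:H0→d1:-→d2:-→d3:-→d4:-→d5:-→d6:-→d7:-→d8:H0→d9:-→d10:H0  best=H0
  - 0.0.0.0/0 clear@0
  ? 106.211.49.193  path d0:-→d1:-→d2:-→d3:-→d4:-→d5:-→d6:-→d7:-→d8:-→d9:-→d10:-→d11:-→d12:-→d13:-→d14:-→d15:-→d16:-→d17:-→d18:-→d19:-→d20:H0  best=H0
  ? 106.211.48.174  path d0:-→d1:-→d2:-→d3:-→d4:-→d5:-→d6:-→d7:-→d8:-→d9:-→d10:-→d11:-→d12:-→d13:-→d14:-→d15:-→d16:-→d17:-→d18:-→d19:-→d20:H0  best=H0
  add 106.211.48.0/20 -> H1 at depth 20
  ? 102.7.48.133  path d0:-→d1:-→d2:-→d3:-→d4:-→d5:-→d6:-→d7:-→d8:H0→d9:-→d10:H0  best=H0
  ? 102.0.187.3  path d0:-→d1:-→d2:-→d3:-→d4:-→d5:-→d6:-→d7:-→d8:H0→d9:-→d10:H0  best=H0
  ? 102.2.223.69  path d0:-→d1:-→d2:-→d3:-→d4:-→d5:-→d6:-→d7:-→d8:H0→d9:-→d10:H0  best=H0
  add 62.131.0.0/16 -> H2 at depth 16
  add 130.232.0.0/16 -> H2 at depth 16
  add 0.0.0.0/2 -> H2 at depth 2
  add 102.15.234.116/30 -> H1 at depth 30
  ? 102.15.234.116  path d0:-→d1:-→d2:-→d3:-→d4:-→d5:-→d6:-→d7:-→d8:H0→d9:-→d10:H0→d11:-→d12:-→d13:-→d14:-→d15:-→d16:-→d17:-→d18:-→d19:-→d20:-→d21:-→d22:-→d23:-→d24:-→d25:-→d26:-→d27:-→d28:-→d29:-→d30:H1  best=H1
  ? 116.75.242.181  path d0:-→d1:-→d2:-→d3:-  best=no-route
  add 62.131.5.0/24 -> H0 at depth 24
  ? 106.211.48.12  path d0:-→d1:-→d2:-→d3:-→d4:-→d5:-→d6:-→d7:-→d8:-→d9:-→d10:-→d11:-→d12:-→d13:-→d14:-→d15:-→d16:-→d17:-→d18:-→d19:-→d20:H1  best=H1
  ? 102.0.220.185  path d0:-→d1:-→d2:-→d3:-→d4:-→d5:-→d6:-→d7:-→d8:H0→d9:-→d10:H0→d11:-→d12:-  best=H0
  add 130.0.0.0/8 -> H0 at depth 8
  add 130.232.158.0/28 -> H2 at depth 28
  - 130.232.0.0/16 clear@16

== LOOKUPS ==
["H0","H0","H0","H0","H0","H0","H1","no-route","H1","H0"]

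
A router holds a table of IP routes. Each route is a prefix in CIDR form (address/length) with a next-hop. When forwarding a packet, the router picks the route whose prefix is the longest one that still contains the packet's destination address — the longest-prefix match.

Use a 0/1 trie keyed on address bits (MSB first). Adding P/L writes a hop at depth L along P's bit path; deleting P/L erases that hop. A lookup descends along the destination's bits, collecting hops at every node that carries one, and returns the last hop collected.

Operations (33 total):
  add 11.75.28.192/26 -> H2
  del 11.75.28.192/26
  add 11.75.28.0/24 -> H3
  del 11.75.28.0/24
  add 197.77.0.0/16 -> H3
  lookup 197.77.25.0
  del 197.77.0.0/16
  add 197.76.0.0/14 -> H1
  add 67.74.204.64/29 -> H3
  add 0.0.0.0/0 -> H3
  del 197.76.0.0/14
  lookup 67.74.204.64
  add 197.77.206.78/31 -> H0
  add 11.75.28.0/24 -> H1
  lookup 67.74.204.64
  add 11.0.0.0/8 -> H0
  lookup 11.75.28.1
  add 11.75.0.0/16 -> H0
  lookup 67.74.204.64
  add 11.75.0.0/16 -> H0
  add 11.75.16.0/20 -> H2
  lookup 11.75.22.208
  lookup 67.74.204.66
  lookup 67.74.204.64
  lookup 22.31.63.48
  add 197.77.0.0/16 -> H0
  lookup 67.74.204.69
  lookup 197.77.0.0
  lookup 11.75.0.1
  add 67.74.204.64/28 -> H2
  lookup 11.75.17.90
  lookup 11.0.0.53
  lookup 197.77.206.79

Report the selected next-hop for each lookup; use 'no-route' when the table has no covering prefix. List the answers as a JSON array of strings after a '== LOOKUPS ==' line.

Apply in order:
  + 11.75.28.192/26 (H2) depth=26
  del 11.75.28.192/26 (clear depth 26)
  + 11.75.28.0/24 (H3) depth=24
  del 11.75.28.0/24 (clear depth 24)
  + 197.77.0.0/16 (H3) depth=16
  Q 197.77.25.0: descend 1100010101001101 ; hops seen [H3] ; pick H3
  del 197.77.0.0/16 (clear depth 16)
  + 197.76.0.0/14 (H1) depth=14
  + 67.74.204.64/29 (H3) depth=29
  + 0.0.0.0/0 (H3) depth=0
  del 197.76.0.0/14 (clear depth 14)
  Q 67.74.204.64: descend 01000011010010101100110001000 ; hops seen [H3,H3] ; pick H3
  + 197.77.206.78/31 (H0) depth=31
  + 11.75.28.0/24 (H1) depth=24
  Q 67.74.204.64: descend 01000011010010101100110001000 ; hops seen [H3,H3] ; pick H3
  + 11.0.0.0/8 (H0) depth=8
  Q 11.75.28.1: descend 000010110100101100011100 ; hops seen [H3,H0,H1] ; pick H1
  + 11.75.0.0/16 (H0) depth=16
  Q 67.74.204.64: descend 01000011010010101100110001000 ; hops seen [H3,H3] ; pick H3
  + 11.75.0.0/16 (H0) depth=16
  + 11.75.16.0/20 (H2) depth=20
  Q 11.75.22.208: descend 00001011010010110001 ; hops seen [H3,H0,H0,H2] ; pick H2
  Q 67.74.204.66: descend 01000011010010101100110001000 ; hops seen [H3,H3] ; pick H3
  Q 67.74.204.64: descend 01000011010010101100110001000 ; hops seen [H3,H3] ; pick H3
  Q 22.31.63.48: descend 000 ; hops seen [H3] ; pick H3
  + 197.77.0.0/16 (H0) depth=16
  Q 67.74.204.69: descend 01000011010010101100110001000 ; hops seen [H3,H3] ; pick H3
  Q 197.77.0.0: descend 1100010101001101 ; hops seen [H3,H0] ; pick H0
  Q 11.75.0.1: descend 0000101101001011000 ; hops seen [H3,H0,H0] ; pick H0
  + 67.74.204.64/28 (H2) depth=28
  Q 11.75.17.90: descend 00001011010010110001 ; hops seen [H3,H0,H0,H2] ; pick H2
  Q 11.0.0.53: descend 000010110 ; hops seen [H3,H0] ; pick H0
  Q 197.77.206.79: descend 1100010101001101110011100100111 ; hops seen [H3,H0,H0] ; pick H0

== LOOKUPS ==
["H3","H3","H3","H1","H3","H2","H3","H3","H3","H3","H0","H0","H2","H0","H0"]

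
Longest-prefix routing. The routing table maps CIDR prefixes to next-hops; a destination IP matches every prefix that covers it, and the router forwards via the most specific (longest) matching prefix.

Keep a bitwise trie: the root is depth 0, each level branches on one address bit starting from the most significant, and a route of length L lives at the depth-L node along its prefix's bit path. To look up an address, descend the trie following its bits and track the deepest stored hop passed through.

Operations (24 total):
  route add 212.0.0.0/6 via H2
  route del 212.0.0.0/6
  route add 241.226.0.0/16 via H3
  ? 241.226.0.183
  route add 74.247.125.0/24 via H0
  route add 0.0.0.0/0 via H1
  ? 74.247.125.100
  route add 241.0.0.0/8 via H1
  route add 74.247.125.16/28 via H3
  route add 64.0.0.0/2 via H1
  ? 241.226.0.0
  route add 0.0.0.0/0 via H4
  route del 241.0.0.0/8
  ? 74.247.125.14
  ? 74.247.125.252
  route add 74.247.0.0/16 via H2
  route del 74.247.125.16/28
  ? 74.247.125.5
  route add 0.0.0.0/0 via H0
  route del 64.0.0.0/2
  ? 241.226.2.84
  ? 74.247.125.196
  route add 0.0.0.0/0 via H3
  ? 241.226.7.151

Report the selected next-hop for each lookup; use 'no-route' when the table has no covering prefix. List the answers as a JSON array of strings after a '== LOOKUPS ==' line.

Process each operation:
  add 212.0.0.0/6 -> H2 at depth 6
  del 212.0.0.0/6 (clear depth 6)
  add 241.226.0.0/16 -> H3 at depth 16
  lookup 241.226.0.183: bits 1111000111100010 walk d0:-→d1:-→d2:-→d3:-→d4:-→d5:-→d6:-→d7:-→d8:-→d9:-→d10:-→d11:-→d12:-→d13:-→d14:-→d15:-→d16:H3 -> H3
  add 74.247.125.0/24 -> H0 at depth 24
  add 0.0.0.0/0 -> H1 at depth 0
  lookup 74.247.125.100: bits 010010101111011101111101 walk d0:H1→d1:-→d2:-→d3:-→d4:-→d5:-→d6:-→d7:-→d8:-→d9:-→d10:-→d11:-→d12:-→d13:-→d14:-→d15:-→d16:-→d17:-→d18:-→d19:-→d20:-→d21:-→d22:-→d23:-→d24:H0 -> H0
  add 241.0.0.0/8 -> H1 at depth 8
  add 74.247.125.16/28 -> H3 at depth 28
  add 64.0.0.0/2 -> H1 at depth 2
  lookup 241.226.0.0: bits 1111000111100010 walk d0:H1→d1:-→d2:-→d3:-→d4:-→d5:-→d6:-→d7:-→d8:H1→d9:-→d10:-→d11:-→d12:-→d13:-→d14:-→d15:-→d16:H3 -> H3
  add 0.0.0.0/0 -> H4 at depth 0
  del 241.0.0.0/8 (clear depth 8)
  lookup 74.247.125.14: bits 010010101111011101111101000 walk d0:H4→d1:-→d2:H1→d3:-→d4:-→d5:-→d6:-→d7:-→d8:-→d9:-→d10:-→d11:-→d12:-→d13:-→d14:-→d15:-→d16:-→d17:-→d18:-→d19:-→d20:-→d21:-→d22:-→d23:-→d24:H0→d25:-→d26:-→d27:- -> H0
  lookup 74.247.125.252: bits 010010101111011101111101 walk d0:H4→d1:-→d2:H1→d3:-→d4:-→d5:-→d6:-→d7:-→d8:-→d9:-→d10:-→d11:-→d12:-→d13:-→d14:-→d15:-→d16:-→d17:-→d18:-→d19:-→d20:-→d21:-→d22:-→d23:-→d24:H0 -> H0
  add 74.247.0.0/16 -> H2 at depth 16
  del 74.247.125.16/28 (clear depth 28)
  lookup 74.247.125.5: bits 010010101111011101111101000 walk d0:H4→d1:-→d2:H1→d3:-→d4:-→d5:-→d6:-→d7:-→d8:-→d9:-→d10:-→d11:-→d12:-→d13:-→d14:-→d15:-→d16:H2→d17:-→d18:-→d19:-→d20:-→d21:-→d22:-→d23:-→d24:H0→d25:-→d26:-→d27:- -> H0
  add 0.0.0.0/0 -> H0 at depth 0
  del 64.0.0.0/2 (clear depth 2)
  lookup 241.226.2.84: bits 1111000111100010 walk d0:H0→d1:-→d2:-→d3:-→d4:-→d5:-→d6:-→d7:-→d8:-→d9:-→d10:-→d11:-→d12:-→d13:-→d14:-→d15:-→d16:H3 -> H3
  lookup 74.247.125.196: bits 010010101111011101111101 walk d0:H0→d1:-→d2:-→d3:-→d4:-→d5:-→d6:-→d7:-→d8:-→d9:-→d10:-→d11:-→d12:-→d13:-→d14:-→d15:-→d16:H2→d17:-→d18:-→d19:-→d20:-→d21:-→d22:-→d23:-→d24:H0 -> H0
  add 0.0.0.0/0 -> H3 at depth 0
  lookup 241.226.7.151: bits 1111000111100010 walk d0:H3→d1:-→d2:-→d3:-→d4:-→d5:-→d6:-→d7:-→d8:-→d9:-→d10:-→d11:-→d12:-→d13:-→d14:-→d15:-→d16:H3 -> H3

== LOOKUPS ==
["H3","H0","H3","H0","H0","H0","H3","H0","H3"]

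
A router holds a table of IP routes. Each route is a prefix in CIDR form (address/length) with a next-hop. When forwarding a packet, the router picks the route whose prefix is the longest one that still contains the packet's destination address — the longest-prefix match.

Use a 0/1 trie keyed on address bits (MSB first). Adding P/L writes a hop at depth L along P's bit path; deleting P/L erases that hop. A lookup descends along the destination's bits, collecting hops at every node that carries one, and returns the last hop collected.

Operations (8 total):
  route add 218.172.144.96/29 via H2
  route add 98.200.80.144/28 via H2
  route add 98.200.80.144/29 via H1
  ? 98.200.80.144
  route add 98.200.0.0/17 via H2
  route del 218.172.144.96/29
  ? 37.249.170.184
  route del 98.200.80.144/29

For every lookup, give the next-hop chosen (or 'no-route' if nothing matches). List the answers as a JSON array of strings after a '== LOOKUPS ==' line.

Trace:
  + 218.172.144.96/29 (H2) depth=29
  + 98.200.80.144/28 (H2) depth=28
  + 98.200.80.144/29 (H1) depth=29
  Q 98.200.80.144: descend 01100010110010000101000010010 ; hops seen [H2,H1] ; pick H1
  + 98.200.0.0/17 (H2) depth=17
  del 218.172.144.96/29 (clear depth 29)
  Q 37.249.170.184: descend 0 ; hops seen [∅] ; pick no-route
  del 98.200.80.144/29 (clear depth 29)

== LOOKUPS ==
["H1","no-route"]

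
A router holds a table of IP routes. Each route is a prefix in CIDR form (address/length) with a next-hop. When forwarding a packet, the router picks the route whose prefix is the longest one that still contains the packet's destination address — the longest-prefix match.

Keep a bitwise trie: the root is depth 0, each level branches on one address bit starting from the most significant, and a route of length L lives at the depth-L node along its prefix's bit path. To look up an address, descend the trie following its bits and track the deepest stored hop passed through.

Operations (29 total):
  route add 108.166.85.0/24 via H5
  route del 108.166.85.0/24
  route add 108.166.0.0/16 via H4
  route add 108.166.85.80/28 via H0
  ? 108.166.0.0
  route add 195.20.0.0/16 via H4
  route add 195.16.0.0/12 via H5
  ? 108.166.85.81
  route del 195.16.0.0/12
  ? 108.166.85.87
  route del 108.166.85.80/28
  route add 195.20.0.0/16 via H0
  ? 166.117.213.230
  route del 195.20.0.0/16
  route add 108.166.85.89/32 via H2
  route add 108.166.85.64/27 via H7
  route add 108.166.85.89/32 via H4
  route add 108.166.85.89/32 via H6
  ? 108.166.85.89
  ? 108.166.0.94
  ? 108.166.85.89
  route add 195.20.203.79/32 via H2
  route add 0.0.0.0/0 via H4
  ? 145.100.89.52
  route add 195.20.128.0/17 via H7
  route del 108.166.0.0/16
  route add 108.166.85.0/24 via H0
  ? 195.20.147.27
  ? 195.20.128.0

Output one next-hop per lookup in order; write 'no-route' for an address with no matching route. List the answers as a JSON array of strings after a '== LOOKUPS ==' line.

Process each operation:
  + 108.166.85.0/24 (H5) depth=24
  - 108.166.85.0/24 clear@24
  + 108.166.0.0/16 (H4) depth=16
  + 108.166.85.80/28 (H0) depth=28
  lookup 108.166.0.0: bits 01101100101001100 walk d0:-→d1:-→d2:-→d3:-→d4:-→d5:-→d6:-→d7:-→d8:-→d9:-→d10:-→d11:-→d12:-→d13:-→d14:-→d15:-→d16:H4→d17:- -> H4
  + 195.20.0.0/16 (H4) depth=16
  + 195.16.0.0/12 (H5) depth=12
  lookup 108.166.85.81: bits 0110110010100110010101010101 walk d0:-→d1:-→d2:-→d3:-→d4:-→d5:-→d6:-→d7:-→d8:-→d9:-→d10:-→d11:-→d12:-→d13:-→d14:-→d15:-→d16:H4→d17:-→d18:-→d19:-→d20:-→d21:-→d22:-→d23:-→d24:-→d25:-→d26:-→d27:-→d28:H0 -> H0
  - 195.16.0.0/12 clear@12
  lookup 108.166.85.87: bits 0110110010100110010101010101 walk d0:-→d1:-→d2:-→d3:-→d4:-→d5:-→d6:-→d7:-→d8:-→d9:-→d10:-→d11:-→d12:-→d13:-→d14:-→d15:-→d16:H4→d17:-→d18:-→d19:-→d20:-→d21:-→d22:-→d23:-→d24:-→d25:-→d26:-→d27:-→d28:H0 -> H0
  - 108.166.85.80/28 clear@28
  + 195.20.0.0/16 (H0) depth=16
  lookup 166.117.213.230: bits 1 walk d0:-→d1:- -> no-route
  - 195.20.0.0/16 clear@16
  + 108.166.85.89/32 (H2) depth=32
  + 108.166.85.64/27 (H7) depth=27
  + 108.166.85.89/32 (H4) depth=32
  + 108.166.85.89/32 (H6) depth=32
  lookup 108.166.85.89: bits 01101100101001100101010101011001 walk d0:-→d1:-→d2:-→d3:-→d4:-→d5:-→d6:-→d7:-→d8:-→d9:-→d10:-→d11:-→d12:-→d13:-→d14:-→d15:-→d16:H4→d17:-→d18:-→d19:-→d20:-→d21:-→d22:-→d23:-→d24:-→d25:-→d26:-→d27:H7→d28:-→d29:-→d30:-→d31:-→d32:H6 -> H6
  lookup 108.166.0.94: bits 01101100101001100 walk d0:-→d1:-→d2:-→d3:-→d4:-→d5:-→d6:-→d7:-→d8:-→d9:-→d10:-→d11:-→d12:-→d13:-→d14:-→d15:-→d16:H4→d17:- -> H4
  lookup 108.166.85.89: bits 01101100101001100101010101011001 walk d0:-→d1:-→d2:-→d3:-→d4:-→d5:-→d6:-→d7:-→d8:-→d9:-→d10:-→d11:-→d12:-→d13:-→d14:-→d15:-→d16:H4→d17:-→d18:-→d19:-→d20:-→d21:-→d22:-→d23:-→d24:-→d25:-→d26:-→d27:H7→d28:-→d29:-→d30:-→d31:-→d32:H6 -> H6
  + 195.20.203.79/32 (H2) depth=32
  + 0.0.0.0/0 (H4) depth=0
  lookup 145.100.89.52: bits 1 walk d0:H4→d1:- -> H4
  + 195.20.128.0/17 (H7) depth=17
  - 108.166.0.0/16 clear@16
  + 108.166.85.0/24 (H0) depth=24
  lookup 195.20.147.27: bits 11000011000101001 walk d0:H4→d1:-→d2:-→d3:-→d4:-→d5:-→d6:-→d7:-→d8:-→d9:-→d10:-→d11:-→d12:-→d13:-→d14:-→d15:-→d16:-→d17:H7 -> H7
  lookup 195.20.128.0: bits 11000011000101001 walk d0:H4→d1:-→d2:-→d3:-→d4:-→d5:-→d6:-→d7:-→d8:-→d9:-→d10:-→d11:-→d12:-→d13:-→d14:-→d15:-→d16:-→d17:H7 -> H7

== LOOKUPS ==
["H4","H0","H0","no-route","H6","H4","H6","H4","H7","H7"]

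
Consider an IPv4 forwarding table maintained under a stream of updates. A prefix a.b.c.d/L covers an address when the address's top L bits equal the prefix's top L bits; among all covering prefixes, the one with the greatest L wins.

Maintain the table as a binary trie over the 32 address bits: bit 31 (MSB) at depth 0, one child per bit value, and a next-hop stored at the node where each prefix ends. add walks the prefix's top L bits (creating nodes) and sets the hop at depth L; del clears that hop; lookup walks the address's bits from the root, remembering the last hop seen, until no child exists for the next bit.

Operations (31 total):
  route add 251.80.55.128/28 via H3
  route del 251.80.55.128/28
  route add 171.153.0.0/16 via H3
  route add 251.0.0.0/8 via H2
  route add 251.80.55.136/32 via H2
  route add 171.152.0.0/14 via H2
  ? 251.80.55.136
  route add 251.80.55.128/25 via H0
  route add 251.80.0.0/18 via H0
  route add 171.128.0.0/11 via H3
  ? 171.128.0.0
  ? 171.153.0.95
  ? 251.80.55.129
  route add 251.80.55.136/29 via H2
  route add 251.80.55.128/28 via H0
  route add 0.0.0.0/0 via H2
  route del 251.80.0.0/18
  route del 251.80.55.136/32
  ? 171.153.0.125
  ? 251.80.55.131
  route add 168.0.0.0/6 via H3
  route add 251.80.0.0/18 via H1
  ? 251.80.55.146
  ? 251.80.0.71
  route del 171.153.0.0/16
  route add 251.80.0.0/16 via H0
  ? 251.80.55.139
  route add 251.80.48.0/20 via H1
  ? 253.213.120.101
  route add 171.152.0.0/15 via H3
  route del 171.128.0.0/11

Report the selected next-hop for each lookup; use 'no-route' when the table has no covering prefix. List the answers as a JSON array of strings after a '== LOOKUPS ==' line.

Apply in order:
  add 251.80.55.128/28 -> H3 at depth 28
  del 251.80.55.128/28 (clear depth 28)
  add 171.153.0.0/16 -> H3 at depth 16
  add 251.0.0.0/8 -> H2 at depth 8
  add 251.80.55.136/32 -> H2 at depth 32
  add 171.152.0.0/14 -> H2 at depth 14
  lookup 251.80.55.136: bits 11111011010100000011011110001000 walk d0:-→d1:-→d2:-→d3:-→d4:-→d5:-→d6:-→d7:-→d8:H2→d9:-→d10:-→d11:-→d12:-→d13:-→d14:-→d15:-→d16:-→d17:-→d18:-→d19:-→d20:-→d21:-→d22:-→d23:-→d24:-→d25:-→d26:-→d27:-→d28:-→d29:-→d30:-→d31:-→d32:H2 -> H2
  add 251.80.55.128/25 -> H0 at depth 25
  add 251.80.0.0/18 -> H0 at depth 18
  add 171.128.0.0/11 -> H3 at depth 11
  lookup 171.128.0.0: bits 10101011100 walk d0:-→d1:-→d2:-→d3:-→d4:-→d5:-→d6:-→d7:-→d8:-→d9:-→d10:-→d11:H3 -> H3
  lookup 171.153.0.95: bits 1010101110011001 walk d0:-→d1:-→d2:-→d3:-→d4:-→d5:-→d6:-→d7:-→d8:-→d9:-→d10:-→d11:H3→d12:-→d13:-→d14:H2→d15:-→d16:H3 -> H3
  lookup 251.80.55.129: bits 1111101101010000001101111000 walk d0:-→d1:-→d2:-→d3:-→d4:-→d5:-→d6:-→d7:-→d8:H2→d9:-→d10:-→d11:-→d12:-→d13:-→d14:-→d15:-→d16:-→d17:-→d18:H0→d19:-→d20:-→d21:-→d22:-→d23:-→d24:-→d25:H0→d26:-→d27:-→d28:- -> H0
  add 251.80.55.136/29 -> H2 at depth 29
  add 251.80.55.128/28 -> H0 at depth 28
  add 0.0.0.0/0 -> H2 at depth 0
  del 251.80.0.0/18 (clear depth 18)
  del 251.80.55.136/32 (clear depth 32)
  lookup 171.153.0.125: bits 1010101110011001 walk d0:H2→d1:-→d2:-→d3:-→d4:-→d5:-→d6:-→d7:-→d8:-→d9:-→d10:-→d11:H3→d12:-→d13:-→d14:H2→d15:-→d16:H3 -> H3
  lookup 251.80.55.131: bits 1111101101010000001101111000 walk d0:H2→d1:-→d2:-→d3:-→d4:-→d5:-→d6:-→d7:-→d8:H2→d9:-→d10:-→d11:-→d12:-→d13:-→d14:-→d15:-→d16:-→d17:-→d18:-→d19:-→d20:-→d21:-→d22:-→d23:-→d24:-→d25:H0→d26:-→d27:-→d28:H0 -> H0
  add 168.0.0.0/6 -> H3 at depth 6
  add 251.80.0.0/18 -> H1 at depth 18
  lookup 251.80.55.146: bits 111110110101000000110111100 walk d0:H2→d1:-→d2:-→d3:-→d4:-→d5:-→d6:-→d7:-→d8:H2→d9:-→d10:-→d11:-→d12:-→d13:-→d14:-→d15:-→d16:-→d17:-→d18:H1→d19:-→d20:-→d21:-→d22:-→d23:-→d24:-→d25:H0→d26:-→d27:- -> H0
  lookup 251.80.0.71: bits 111110110101000000 walk d0:H2→d1:-→d2:-→d3:-→d4:-→d5:-→d6:-→d7:-→d8:H2→d9:-→d10:-→d11:-→d12:-→d13:-→d14:-→d15:-→d16:-→d17:-→d18:H1 -> H1
  del 171.153.0.0/16 (clear depth 16)
  add 251.80.0.0/16 -> H0 at depth 16
  lookup 251.80.55.139: bits 111110110101000000110111100010 walk d0:H2→d1:-→d2:-→d3:-→d4:-→d5:-→d6:-→d7:-→d8:H2→d9:-→d10:-→d11:-→d12:-→d13:-→d14:-→d15:-→d16:H0→d17:-→d18:H1→d19:-→d20:-→d21:-→d22:-→d23:-→d24:-→d25:H0→d26:-→d27:-→d28:H0→d29:H2→d30:- -> H2
  add 251.80.48.0/20 -> H1 at depth 20
  lookup 253.213.120.101: bits 11111 walk d0:H2→d1:-→d2:-→d3:-→d4:-→d5:- -> H2
  add 171.152.0.0/15 -> H3 at depth 15
  del 171.128.0.0/11 (clear depth 11)

== LOOKUPS ==
["H2","H3","H3","H0","H3","H0","H0","H1","H2","H2"]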